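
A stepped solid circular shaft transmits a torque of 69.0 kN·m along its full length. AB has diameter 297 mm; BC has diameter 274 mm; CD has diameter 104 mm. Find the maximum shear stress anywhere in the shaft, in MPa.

312 MPa

Under the same torque, τ_max = 16T/(πd³) is largest where d is smallest — segment CD (d = 104 mm).
τ_max = 16·69000/(π·(0.104)³) = 3.124×10^8 Pa.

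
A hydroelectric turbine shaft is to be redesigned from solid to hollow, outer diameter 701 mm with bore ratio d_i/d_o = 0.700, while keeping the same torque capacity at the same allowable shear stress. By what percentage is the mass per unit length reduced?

38.8 %

Equal τ_max and T ⇒ the solid shaft needs d_s³ = d_o³(1−k⁴), so d_s = 701·(1−0.700⁴)^(1/3) = 639.7 mm.
Area ratio A_h/A_s = d_o²(1−k²)/d_s² = (1−k²)/(1−k⁴)^(2/3) = 0.6124.
Mass saving = 1 − 0.6124 = 38.8 %.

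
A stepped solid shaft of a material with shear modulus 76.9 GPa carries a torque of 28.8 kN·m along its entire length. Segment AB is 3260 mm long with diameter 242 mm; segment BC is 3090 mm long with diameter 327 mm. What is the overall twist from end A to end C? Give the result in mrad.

J_AB = π(0.242)⁴/32 = 3.37×10^-4 m⁴; J_BC = π(0.327)⁴/32 = 1.12×10^-3 m⁴.
θ = (T/G)·Σ L_i/J_i = (28800/76.9×10⁹)·(3.26/3.37×10^-4 + 3.09/1.12×10^-3) = 4.657×10^-3 rad.

4.66 mrad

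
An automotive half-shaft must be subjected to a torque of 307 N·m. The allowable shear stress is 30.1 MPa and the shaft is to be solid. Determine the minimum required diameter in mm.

37.3 mm

For a solid shaft τ_max = 16T/(πd³), so d = (16T/(π τ_allow))^(1/3) = (16·307.0/(π·3.01×10^7))^(1/3) = 0.03731 m.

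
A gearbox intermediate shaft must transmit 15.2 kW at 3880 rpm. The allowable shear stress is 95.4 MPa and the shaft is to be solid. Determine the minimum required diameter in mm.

ω = 2π·3880/60 = 406.3 rad/s, so T = P/ω = 15.2×10³ / 406.3 = 37.41 N·m.
For a solid shaft τ_max = 16T/(πd³), so d = (16T/(π τ_allow))^(1/3) = (16·37.41/(π·9.54×10^7))^(1/3) = 0.01259 m.

12.6 mm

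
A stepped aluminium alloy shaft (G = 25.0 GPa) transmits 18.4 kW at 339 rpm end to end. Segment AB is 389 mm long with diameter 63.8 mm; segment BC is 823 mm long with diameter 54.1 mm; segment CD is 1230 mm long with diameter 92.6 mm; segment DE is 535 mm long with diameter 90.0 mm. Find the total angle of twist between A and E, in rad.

0.0305 rad

ω = 2π·339/60 = 35.50 rad/s, so T = P/ω = 18.4×10³ / 35.50 = 518.3 N·m.
J_AB = π(0.0638)⁴/32 = 1.63×10^-6 m⁴; J_BC = π(0.0541)⁴/32 = 8.41×10^-7 m⁴; J_CD = π(0.0926)⁴/32 = 7.22×10^-6 m⁴; J_DE = π(0.0900)⁴/32 = 6.44×10^-6 m⁴.
θ = (T/G)·Σ L_i/J_i = (518.3/25.0×10⁹)·(0.389/1.63×10^-6 + 0.823/8.41×10^-7 + 1.23/7.22×10^-6 + 0.535/6.44×10^-6) = 0.03050 rad.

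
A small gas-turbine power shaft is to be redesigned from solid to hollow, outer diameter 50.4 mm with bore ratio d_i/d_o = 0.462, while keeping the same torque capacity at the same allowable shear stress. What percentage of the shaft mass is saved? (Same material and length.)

18.9 %

Equal τ_max and T ⇒ the solid shaft needs d_s³ = d_o³(1−k⁴), so d_s = 50.4·(1−0.462⁴)^(1/3) = 49.62 mm.
Area ratio A_h/A_s = d_o²(1−k²)/d_s² = (1−k²)/(1−k⁴)^(2/3) = 0.8114.
Mass saving = 1 − 0.8114 = 18.9 %.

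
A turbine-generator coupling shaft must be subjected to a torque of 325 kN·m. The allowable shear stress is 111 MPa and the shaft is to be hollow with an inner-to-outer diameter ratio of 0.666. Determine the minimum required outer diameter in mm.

For a hollow shaft with d_i/d_o = 0.666: τ_max = 16T/(π d_o³ (1−k⁴)), so d_o = [16T/(π τ_allow (1−k⁴))]^(1/3) = [16·325000/(π·1.11×10^8·0.8033)]^(1/3) = 0.2648 m.

265 mm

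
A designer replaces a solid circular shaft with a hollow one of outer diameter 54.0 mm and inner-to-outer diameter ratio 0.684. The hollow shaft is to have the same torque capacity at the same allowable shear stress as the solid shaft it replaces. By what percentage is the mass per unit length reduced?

Equal τ_max and T ⇒ the solid shaft needs d_s³ = d_o³(1−k⁴), so d_s = 54.0·(1−0.684⁴)^(1/3) = 49.73 mm.
Area ratio A_h/A_s = d_o²(1−k²)/d_s² = (1−k²)/(1−k⁴)^(2/3) = 0.6274.
Mass saving = 1 − 0.6274 = 37.3 %.

37.3 %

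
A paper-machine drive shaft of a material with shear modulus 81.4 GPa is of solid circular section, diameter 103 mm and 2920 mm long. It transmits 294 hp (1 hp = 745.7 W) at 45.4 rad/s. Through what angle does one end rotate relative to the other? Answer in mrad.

ω = 45.4 rad/s, so T = P/ω = 294×745.7 / 45.40 = 4829 N·m.
J = πd⁴/32 = π(0.103)⁴/32 = 1.105×10^-5 m⁴.
θ = T·L/(G·J) = 4829 × 2.92 / (81.4×10⁹ × 1.105×10^-5) = 0.01568 rad.

15.7 mrad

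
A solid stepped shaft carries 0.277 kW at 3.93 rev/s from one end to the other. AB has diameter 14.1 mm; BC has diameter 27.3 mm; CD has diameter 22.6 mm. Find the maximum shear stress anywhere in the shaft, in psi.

2960 psi

ω = 2π·3.93 = 24.69 rad/s, so T = P/ω = 0.277×10³ / 24.69 = 11.22 N·m.
Under the same torque, τ_max = 16T/(πd³) is largest where d is smallest — segment AB (d = 14.1 mm).
τ_max = 16·11.22/(π·(0.0141)³) = 2.038×10^7 Pa.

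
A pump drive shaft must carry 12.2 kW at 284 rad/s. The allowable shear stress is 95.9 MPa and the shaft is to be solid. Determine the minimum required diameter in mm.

13.2 mm

ω = 284 rad/s, so T = P/ω = 12.2×10³ / 284.0 = 42.96 N·m.
For a solid shaft τ_max = 16T/(πd³), so d = (16T/(π τ_allow))^(1/3) = (16·42.96/(π·9.59×10^7))^(1/3) = 0.01316 m.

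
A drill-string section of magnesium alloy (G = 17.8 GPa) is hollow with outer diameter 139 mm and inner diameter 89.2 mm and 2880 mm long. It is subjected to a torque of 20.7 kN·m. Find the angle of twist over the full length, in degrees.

6.31°

J = π(d_o⁴ − d_i⁴)/32 = π(0.139⁴ − 0.0892⁴)/32 = 3.043×10^-5 m⁴.
θ = T·L/(G·J) = 20700 × 2.88 / (17.8×10⁹ × 3.043×10^-5) = 0.1101 rad.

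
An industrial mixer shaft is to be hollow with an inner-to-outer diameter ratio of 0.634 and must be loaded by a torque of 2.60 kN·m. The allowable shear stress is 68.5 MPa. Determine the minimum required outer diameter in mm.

For a hollow shaft with d_i/d_o = 0.634: τ_max = 16T/(π d_o³ (1−k⁴)), so d_o = [16T/(π τ_allow (1−k⁴))]^(1/3) = [16·2600/(π·6.85×10^7·0.8384)]^(1/3) = 0.06132 m.

61.3 mm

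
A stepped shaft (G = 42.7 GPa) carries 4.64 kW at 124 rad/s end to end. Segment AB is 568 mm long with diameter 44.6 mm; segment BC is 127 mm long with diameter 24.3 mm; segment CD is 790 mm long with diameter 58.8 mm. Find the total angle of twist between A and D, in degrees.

0.293°

ω = 124 rad/s, so T = P/ω = 4.64×10³ / 124.0 = 37.42 N·m.
J_AB = π(0.0446)⁴/32 = 3.88×10^-7 m⁴; J_BC = π(0.0243)⁴/32 = 3.42×10^-8 m⁴; J_CD = π(0.0588)⁴/32 = 1.17×10^-6 m⁴.
θ = (T/G)·Σ L_i/J_i = (37.42/42.7×10⁹)·(0.568/3.88×10^-7 + 0.127/3.42×10^-8 + 0.790/1.17×10^-6) = 5.123×10^-3 rad.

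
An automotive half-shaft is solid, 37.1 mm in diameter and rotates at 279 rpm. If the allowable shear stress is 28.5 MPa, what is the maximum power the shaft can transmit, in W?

8350 W

J = πd⁴/32 = π(0.0371)⁴/32 = 1.860×10^-7 m⁴.
T_max = τ_allow·J/r = 2.85×10^7 × 1.860×10^-7 / 0.0186 = 285.8 N·m.
ω = 2π·279/60 = 29.22 rad/s, so P_max = T_max·ω = 8349 W.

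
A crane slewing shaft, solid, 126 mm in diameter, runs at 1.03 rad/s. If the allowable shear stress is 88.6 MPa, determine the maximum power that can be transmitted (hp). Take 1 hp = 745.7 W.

48.1 hp

J = πd⁴/32 = π(0.126)⁴/32 = 2.474×10^-5 m⁴.
T_max = τ_allow·J/r = 8.86×10^7 × 2.474×10^-5 / 0.0630 = 34800 N·m.
ω = 1.03 rad/s, so P_max = T_max·ω = 3.584×10^4 W.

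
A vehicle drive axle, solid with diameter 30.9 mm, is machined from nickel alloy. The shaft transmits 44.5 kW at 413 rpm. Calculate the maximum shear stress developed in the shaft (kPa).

ω = 2π·413/60 = 43.25 rad/s, so T = P/ω = 44.5×10³ / 43.25 = 1029 N·m.
J = πd⁴/32 = π(0.0309)⁴/32 = 8.950×10^-8 m⁴.
τ_max = T·r/J = 1029 × 0.0154 / 8.950×10^-8 = 1.776×10^8 Pa.

178000 kPa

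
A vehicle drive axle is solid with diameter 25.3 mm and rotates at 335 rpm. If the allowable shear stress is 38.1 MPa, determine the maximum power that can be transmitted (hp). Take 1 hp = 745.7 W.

J = πd⁴/32 = π(0.0253)⁴/32 = 4.022×10^-8 m⁴.
T_max = τ_allow·J/r = 3.81×10^7 × 4.022×10^-8 / 0.0126 = 121.1 N·m.
ω = 2π·335/60 = 35.08 rad/s, so P_max = T_max·ω = 4250 W.

5.70 hp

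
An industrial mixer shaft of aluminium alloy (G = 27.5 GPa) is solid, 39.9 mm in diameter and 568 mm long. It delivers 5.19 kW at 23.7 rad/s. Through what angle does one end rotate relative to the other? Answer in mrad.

ω = 23.7 rad/s, so T = P/ω = 5.19×10³ / 23.70 = 219.0 N·m.
J = πd⁴/32 = π(0.0399)⁴/32 = 2.488×10^-7 m⁴.
θ = T·L/(G·J) = 219.0 × 0.568 / (27.5×10⁹ × 2.488×10^-7) = 0.01818 rad.

18.2 mrad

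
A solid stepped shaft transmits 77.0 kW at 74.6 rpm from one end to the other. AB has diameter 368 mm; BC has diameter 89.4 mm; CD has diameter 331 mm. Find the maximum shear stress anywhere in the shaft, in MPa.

70.3 MPa

ω = 2π·74.6/60 = 7.812 rad/s, so T = P/ω = 77.0×10³ / 7.812 = 9857 N·m.
Under the same torque, τ_max = 16T/(πd³) is largest where d is smallest — segment BC (d = 89.4 mm).
τ_max = 16·9857/(π·(0.0894)³) = 7.026×10^7 Pa.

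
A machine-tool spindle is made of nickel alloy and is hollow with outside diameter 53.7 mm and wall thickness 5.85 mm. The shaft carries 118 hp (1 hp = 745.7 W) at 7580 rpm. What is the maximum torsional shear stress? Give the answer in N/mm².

5.83 N/mm²

ω = 2π·7580/60 = 793.8 rad/s, so T = P/ω = 118×745.7 / 793.8 = 110.9 N·m.
J = π(d_o⁴ − d_i⁴)/32 = π(0.0537⁴ − 0.0420⁴)/32 = 5.109×10^-7 m⁴.
τ_max = T·r/J = 110.9 × 0.0269 / 5.109×10^-7 = 5.826×10^6 Pa.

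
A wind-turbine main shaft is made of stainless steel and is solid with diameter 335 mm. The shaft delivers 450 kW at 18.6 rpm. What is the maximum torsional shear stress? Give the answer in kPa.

ω = 2π·18.6/60 = 1.948 rad/s, so T = P/ω = 450×10³ / 1.948 = 231000 N·m.
J = πd⁴/32 = π(0.335)⁴/32 = 1.236×10^-3 m⁴.
τ_max = T·r/J = 231000 × 0.168 / 1.236×10^-3 = 3.130×10^7 Pa.

31300 kPa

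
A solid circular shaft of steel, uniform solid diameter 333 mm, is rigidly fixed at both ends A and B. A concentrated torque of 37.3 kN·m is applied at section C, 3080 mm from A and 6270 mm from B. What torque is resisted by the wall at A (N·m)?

With uniform GJ and both ends fixed, compatibility θ_AC = θ_CB gives T_A·a = T_B·b, together with T_A + T_B = T₀.
T_A = T₀·b/(a+b) = 37300·6270/9350 = 25010 N·m; T_B = 12290 N·m.

25000 N·m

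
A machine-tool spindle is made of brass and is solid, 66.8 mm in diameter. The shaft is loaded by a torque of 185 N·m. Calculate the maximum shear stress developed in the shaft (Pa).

J = πd⁴/32 = π(0.0668)⁴/32 = 1.955×10^-6 m⁴.
τ_max = T·r/J = 185.0 × 0.0334 / 1.955×10^-6 = 3.161×10^6 Pa.

3.16e6 Pa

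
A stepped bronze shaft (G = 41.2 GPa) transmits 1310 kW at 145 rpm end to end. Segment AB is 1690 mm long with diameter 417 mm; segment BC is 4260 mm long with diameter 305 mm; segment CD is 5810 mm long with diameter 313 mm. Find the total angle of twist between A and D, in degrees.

1.41°

ω = 2π·145/60 = 15.18 rad/s, so T = P/ω = 1310×10³ / 15.18 = 86270 N·m.
J_AB = π(0.417)⁴/32 = 2.97×10^-3 m⁴; J_BC = π(0.305)⁴/32 = 8.50×10^-4 m⁴; J_CD = π(0.313)⁴/32 = 9.42×10^-4 m⁴.
θ = (T/G)·Σ L_i/J_i = (86270/41.2×10⁹)·(1.69/2.97×10^-3 + 4.26/8.50×10^-4 + 5.81/9.42×10^-4) = 0.02460 rad.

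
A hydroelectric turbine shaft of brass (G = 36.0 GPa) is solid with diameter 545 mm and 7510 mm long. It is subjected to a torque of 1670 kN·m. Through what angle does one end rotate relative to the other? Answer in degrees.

2.30°

J = πd⁴/32 = π(0.545)⁴/32 = 8.661×10^-3 m⁴.
θ = T·L/(G·J) = 1.670e6 × 7.51 / (36.0×10⁹ × 8.661×10^-3) = 0.04022 rad.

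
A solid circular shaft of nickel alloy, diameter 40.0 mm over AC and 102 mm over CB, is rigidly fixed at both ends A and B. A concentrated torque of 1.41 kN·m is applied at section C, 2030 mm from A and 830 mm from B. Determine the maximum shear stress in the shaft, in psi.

972 psi

Compatibility: T_A·a/J_AC = T_B·b/J_CB with T_A + T_B = T₀.
J_AC = 2.51×10^-7 m⁴, J_CB = 1.06×10^-5 m⁴, so T_A = T₀·(J_AC/a)/((J_AC/a)+(J_CB/b)) = 13.50 N·m, T_B = 1396 N·m.
τ in each portion: τ_AC = 1.07×10^6 Pa, τ_CB = 6.70×10^6 Pa; maximum is in CB.
τ_max = T_CB·r/J = 1396·0.0510/1.06×10^-5 = 6.702×10^6 Pa.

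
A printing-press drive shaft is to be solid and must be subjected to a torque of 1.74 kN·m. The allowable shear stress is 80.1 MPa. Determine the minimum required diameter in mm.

48.0 mm

For a solid shaft τ_max = 16T/(πd³), so d = (16T/(π τ_allow))^(1/3) = (16·1740/(π·8.01×10^7))^(1/3) = 0.04801 m.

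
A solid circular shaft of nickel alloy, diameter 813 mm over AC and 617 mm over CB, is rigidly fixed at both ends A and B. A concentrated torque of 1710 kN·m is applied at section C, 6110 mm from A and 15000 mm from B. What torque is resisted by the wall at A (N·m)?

1.51e6 N·m

Compatibility: T_A·a/J_AC = T_B·b/J_CB with T_A + T_B = T₀.
J_AC = 0.0429 m⁴, J_CB = 0.0142 m⁴, so T_A = T₀·(J_AC/a)/((J_AC/a)+(J_CB/b)) = 1.506e6 N·m, T_B = 203600 N·m.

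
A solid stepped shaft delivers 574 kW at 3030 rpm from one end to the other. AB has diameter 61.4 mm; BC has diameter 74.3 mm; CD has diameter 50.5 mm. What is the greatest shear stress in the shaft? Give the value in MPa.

71.5 MPa

ω = 2π·3030/60 = 317.3 rad/s, so T = P/ω = 574×10³ / 317.3 = 1809 N·m.
Under the same torque, τ_max = 16T/(πd³) is largest where d is smallest — segment CD (d = 50.5 mm).
τ_max = 16·1809/(π·(0.0505)³) = 7.154×10^7 Pa.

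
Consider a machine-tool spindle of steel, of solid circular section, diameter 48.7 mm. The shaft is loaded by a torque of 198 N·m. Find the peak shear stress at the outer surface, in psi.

J = πd⁴/32 = π(0.0487)⁴/32 = 5.522×10^-7 m⁴.
τ_max = T·r/J = 198.0 × 0.0244 / 5.522×10^-7 = 8.731×10^6 Pa.

1270 psi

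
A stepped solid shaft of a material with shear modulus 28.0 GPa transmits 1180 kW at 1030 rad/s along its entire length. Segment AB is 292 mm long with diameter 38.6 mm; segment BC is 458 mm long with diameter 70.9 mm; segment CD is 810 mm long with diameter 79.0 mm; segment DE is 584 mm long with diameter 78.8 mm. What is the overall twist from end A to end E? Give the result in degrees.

4.43°

ω = 1030 rad/s, so T = P/ω = 1180×10³ / 1030 = 1146 N·m.
J_AB = π(0.0386)⁴/32 = 2.18×10^-7 m⁴; J_BC = π(0.0709)⁴/32 = 2.48×10^-6 m⁴; J_CD = π(0.0790)⁴/32 = 3.82×10^-6 m⁴; J_DE = π(0.0788)⁴/32 = 3.79×10^-6 m⁴.
θ = (T/G)·Σ L_i/J_i = (1146/28.0×10⁹)·(0.292/2.18×10^-7 + 0.458/2.48×10^-6 + 0.810/3.82×10^-6 + 0.584/3.79×10^-6) = 0.07735 rad.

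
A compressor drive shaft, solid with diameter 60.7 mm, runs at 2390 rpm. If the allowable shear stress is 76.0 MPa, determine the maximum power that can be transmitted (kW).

J = πd⁴/32 = π(0.0607)⁴/32 = 1.333×10^-6 m⁴.
T_max = τ_allow·J/r = 7.60×10^7 × 1.333×10^-6 / 0.0304 = 3337 N·m.
ω = 2π·2390/60 = 250.3 rad/s, so P_max = T_max·ω = 8.353×10^5 W.

835 kW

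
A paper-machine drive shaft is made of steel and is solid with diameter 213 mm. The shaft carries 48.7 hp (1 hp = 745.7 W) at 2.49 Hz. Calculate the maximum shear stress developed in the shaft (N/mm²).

ω = 2π·2.49 = 15.65 rad/s, so T = P/ω = 48.7×745.7 / 15.65 = 2321 N·m.
J = πd⁴/32 = π(0.213)⁴/32 = 2.021×10^-4 m⁴.
τ_max = T·r/J = 2321 × 0.106 / 2.021×10^-4 = 1.223×10^6 Pa.

1.22 N/mm²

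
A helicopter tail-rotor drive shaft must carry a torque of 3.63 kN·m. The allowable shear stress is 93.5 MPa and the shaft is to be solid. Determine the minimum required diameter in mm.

58.3 mm

For a solid shaft τ_max = 16T/(πd³), so d = (16T/(π τ_allow))^(1/3) = (16·3630/(π·9.35×10^7))^(1/3) = 0.05826 m.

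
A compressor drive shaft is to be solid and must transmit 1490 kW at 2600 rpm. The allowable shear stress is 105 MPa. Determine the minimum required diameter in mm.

64.3 mm

ω = 2π·2600/60 = 272.3 rad/s, so T = P/ω = 1490×10³ / 272.3 = 5472 N·m.
For a solid shaft τ_max = 16T/(πd³), so d = (16T/(π τ_allow))^(1/3) = (16·5472/(π·1.05×10^8))^(1/3) = 0.06427 m.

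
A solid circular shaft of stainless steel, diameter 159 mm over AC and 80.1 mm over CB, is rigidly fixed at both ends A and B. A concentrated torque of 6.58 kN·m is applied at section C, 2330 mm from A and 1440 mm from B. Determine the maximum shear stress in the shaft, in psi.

1100 psi

Compatibility: T_A·a/J_AC = T_B·b/J_CB with T_A + T_B = T₀.
J_AC = 6.27×10^-5 m⁴, J_CB = 4.04×10^-6 m⁴, so T_A = T₀·(J_AC/a)/((J_AC/a)+(J_CB/b)) = 5959 N·m, T_B = 621.0 N·m.
τ in each portion: τ_AC = 7.55×10^6 Pa, τ_CB = 6.15×10^6 Pa; maximum is in AC.
τ_max = T_AC·r/J = 5959·0.0795/6.27×10^-5 = 7.550×10^6 Pa.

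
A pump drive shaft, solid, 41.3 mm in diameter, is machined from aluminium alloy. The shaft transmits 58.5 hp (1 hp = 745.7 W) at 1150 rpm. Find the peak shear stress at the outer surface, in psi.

ω = 2π·1150/60 = 120.4 rad/s, so T = P/ω = 58.5×745.7 / 120.4 = 362.2 N·m.
J = πd⁴/32 = π(0.0413)⁴/32 = 2.856×10^-7 m⁴.
τ_max = T·r/J = 362.2 × 0.0206 / 2.856×10^-7 = 2.619×10^7 Pa.

3800 psi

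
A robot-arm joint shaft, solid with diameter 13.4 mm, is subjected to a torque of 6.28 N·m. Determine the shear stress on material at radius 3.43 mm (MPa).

6.81 MPa

J = πd⁴/32 = π(0.0134)⁴/32 = 3.165×10^-9 m⁴.
Shear stress varies linearly with radius: τ = T·r/J = 6.280 × 0.00343 / 3.165×10^-9 = 6.805×10^6 Pa.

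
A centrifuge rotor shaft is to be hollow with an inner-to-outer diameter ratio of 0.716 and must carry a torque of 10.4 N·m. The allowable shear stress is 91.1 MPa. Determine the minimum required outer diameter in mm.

9.24 mm

For a hollow shaft with d_i/d_o = 0.716: τ_max = 16T/(π d_o³ (1−k⁴)), so d_o = [16T/(π τ_allow (1−k⁴))]^(1/3) = [16·10.40/(π·9.11×10^7·0.7372)]^(1/3) = 0.009239 m.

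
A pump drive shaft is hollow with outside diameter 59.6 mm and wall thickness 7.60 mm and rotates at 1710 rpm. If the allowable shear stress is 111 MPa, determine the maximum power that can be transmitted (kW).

572 kW

J = π(d_o⁴ − d_i⁴)/32 = π(0.0596⁴ − 0.0444⁴)/32 = 8.572×10^-7 m⁴.
T_max = τ_allow·J/r = 1.11×10^8 × 8.572×10^-7 / 0.0298 = 3193 N·m.
ω = 2π·1710/60 = 179.1 rad/s, so P_max = T_max·ω = 5.718×10^5 W.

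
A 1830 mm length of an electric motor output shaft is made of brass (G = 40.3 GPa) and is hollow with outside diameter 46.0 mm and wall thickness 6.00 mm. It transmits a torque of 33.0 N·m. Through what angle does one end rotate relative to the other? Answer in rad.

J = π(d_o⁴ − d_i⁴)/32 = π(0.0460⁴ − 0.0340⁴)/32 = 3.084×10^-7 m⁴.
θ = T·L/(G·J) = 33.00 × 1.83 / (40.3×10⁹ × 3.084×10^-7) = 4.859×10^-3 rad.

0.00486 rad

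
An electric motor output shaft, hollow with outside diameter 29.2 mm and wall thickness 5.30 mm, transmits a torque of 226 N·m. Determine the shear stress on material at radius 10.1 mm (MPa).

38.3 MPa

J = π(d_o⁴ − d_i⁴)/32 = π(0.0292⁴ − 0.0186⁴)/32 = 5.962×10^-8 m⁴.
Shear stress varies linearly with radius: τ = T·r/J = 226.0 × 0.0101 / 5.962×10^-8 = 3.828×10^7 Pa.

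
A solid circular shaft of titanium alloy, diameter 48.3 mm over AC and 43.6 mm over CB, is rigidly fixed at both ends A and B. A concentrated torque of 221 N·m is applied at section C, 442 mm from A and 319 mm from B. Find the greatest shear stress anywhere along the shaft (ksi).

Compatibility: T_A·a/J_AC = T_B·b/J_CB with T_A + T_B = T₀.
J_AC = 5.34×10^-7 m⁴, J_CB = 3.55×10^-7 m⁴, so T_A = T₀·(J_AC/a)/((J_AC/a)+(J_CB/b)) = 115.1 N·m, T_B = 105.9 N·m.
τ in each portion: τ_AC = 5.20×10^6 Pa, τ_CB = 6.51×10^6 Pa; maximum is in CB.
τ_max = T_CB·r/J = 105.9·0.0218/3.55×10^-7 = 6.507×10^6 Pa.

0.944 ksi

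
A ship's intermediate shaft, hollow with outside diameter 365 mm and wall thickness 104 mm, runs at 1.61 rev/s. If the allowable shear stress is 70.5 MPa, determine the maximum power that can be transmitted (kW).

J = π(d_o⁴ − d_i⁴)/32 = π(0.365⁴ − 0.157⁴)/32 = 1.683×10^-3 m⁴.
T_max = τ_allow·J/r = 7.05×10^7 × 1.683×10^-3 / 0.182 = 650100 N·m.
ω = 2π·1.61 = 10.12 rad/s, so P_max = T_max·ω = 6.576×10^6 W.

6580 kW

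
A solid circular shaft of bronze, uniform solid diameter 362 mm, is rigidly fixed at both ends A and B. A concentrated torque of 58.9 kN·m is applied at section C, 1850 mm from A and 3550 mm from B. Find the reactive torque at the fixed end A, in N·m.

With uniform GJ and both ends fixed, compatibility θ_AC = θ_CB gives T_A·a = T_B·b, together with T_A + T_B = T₀.
T_A = T₀·b/(a+b) = 58900·3550/5400 = 38720 N·m; T_B = 20180 N·m.

38700 N·m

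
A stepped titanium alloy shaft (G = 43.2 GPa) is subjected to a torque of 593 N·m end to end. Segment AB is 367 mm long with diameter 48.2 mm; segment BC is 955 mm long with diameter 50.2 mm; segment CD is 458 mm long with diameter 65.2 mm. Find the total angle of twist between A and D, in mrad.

34.1 mrad

J_AB = π(0.0482)⁴/32 = 5.30×10^-7 m⁴; J_BC = π(0.0502)⁴/32 = 6.23×10^-7 m⁴; J_CD = π(0.0652)⁴/32 = 1.77×10^-6 m⁴.
θ = (T/G)·Σ L_i/J_i = (593.0/43.2×10⁹)·(0.367/5.30×10^-7 + 0.955/6.23×10^-7 + 0.458/1.77×10^-6) = 0.03408 rad.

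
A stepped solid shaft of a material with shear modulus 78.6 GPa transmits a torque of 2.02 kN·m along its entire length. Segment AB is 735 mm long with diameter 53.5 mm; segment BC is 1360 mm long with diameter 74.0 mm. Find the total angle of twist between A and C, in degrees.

J_AB = π(0.0535)⁴/32 = 8.04×10^-7 m⁴; J_BC = π(0.0740)⁴/32 = 2.94×10^-6 m⁴.
θ = (T/G)·Σ L_i/J_i = (2020/78.6×10⁹)·(0.735/8.04×10^-7 + 1.36/2.94×10^-6) = 0.03536 rad.

2.03°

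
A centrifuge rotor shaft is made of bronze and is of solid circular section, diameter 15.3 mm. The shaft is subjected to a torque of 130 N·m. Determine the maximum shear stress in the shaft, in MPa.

J = πd⁴/32 = π(0.0153)⁴/32 = 5.380×10^-9 m⁴.
τ_max = T·r/J = 130.0 × 0.00765 / 5.380×10^-9 = 1.849×10^8 Pa.

185 MPa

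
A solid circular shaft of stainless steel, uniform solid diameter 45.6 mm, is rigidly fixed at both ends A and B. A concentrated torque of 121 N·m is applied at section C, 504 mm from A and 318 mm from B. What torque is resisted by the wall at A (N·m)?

With uniform GJ and both ends fixed, compatibility θ_AC = θ_CB gives T_A·a = T_B·b, together with T_A + T_B = T₀.
T_A = T₀·b/(a+b) = 121.0·318/822.0 = 46.81 N·m; T_B = 74.19 N·m.

46.8 N·m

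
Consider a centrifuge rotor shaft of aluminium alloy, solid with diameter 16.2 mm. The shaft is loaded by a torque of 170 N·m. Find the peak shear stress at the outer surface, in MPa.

J = πd⁴/32 = π(0.0162)⁴/32 = 6.762×10^-9 m⁴.
τ_max = T·r/J = 170.0 × 0.00810 / 6.762×10^-9 = 2.036×10^8 Pa.

204 MPa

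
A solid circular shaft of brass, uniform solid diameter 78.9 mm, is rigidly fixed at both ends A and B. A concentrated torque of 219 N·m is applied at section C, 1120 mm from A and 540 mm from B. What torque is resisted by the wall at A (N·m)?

71.2 N·m

With uniform GJ and both ends fixed, compatibility θ_AC = θ_CB gives T_A·a = T_B·b, together with T_A + T_B = T₀.
T_A = T₀·b/(a+b) = 219.0·540/1660 = 71.24 N·m; T_B = 147.8 N·m.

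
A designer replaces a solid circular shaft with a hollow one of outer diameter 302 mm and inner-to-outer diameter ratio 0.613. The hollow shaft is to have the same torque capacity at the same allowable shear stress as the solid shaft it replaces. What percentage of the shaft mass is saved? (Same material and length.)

30.9 %

Equal τ_max and T ⇒ the solid shaft needs d_s³ = d_o³(1−k⁴), so d_s = 302·(1−0.613⁴)^(1/3) = 287.1 mm.
Area ratio A_h/A_s = d_o²(1−k²)/d_s² = (1−k²)/(1−k⁴)^(2/3) = 0.6909.
Mass saving = 1 − 0.6909 = 30.9 %.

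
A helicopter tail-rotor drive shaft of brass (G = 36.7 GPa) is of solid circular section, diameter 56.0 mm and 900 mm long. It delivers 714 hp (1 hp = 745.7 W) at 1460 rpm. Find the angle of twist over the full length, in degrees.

5.07°

ω = 2π·1460/60 = 152.9 rad/s, so T = P/ω = 714×745.7 / 152.9 = 3482 N·m.
J = πd⁴/32 = π(0.0560)⁴/32 = 9.655×10^-7 m⁴.
θ = T·L/(G·J) = 3482 × 0.900 / (36.7×10⁹ × 9.655×10^-7) = 0.08845 rad.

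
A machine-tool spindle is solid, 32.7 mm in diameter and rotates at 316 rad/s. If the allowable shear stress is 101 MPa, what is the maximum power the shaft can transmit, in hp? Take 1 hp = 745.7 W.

294 hp

J = πd⁴/32 = π(0.0327)⁴/32 = 1.123×10^-7 m⁴.
T_max = τ_allow·J/r = 1.01×10^8 × 1.123×10^-7 / 0.0163 = 693.4 N·m.
ω = 316 rad/s, so P_max = T_max·ω = 2.191×10^5 W.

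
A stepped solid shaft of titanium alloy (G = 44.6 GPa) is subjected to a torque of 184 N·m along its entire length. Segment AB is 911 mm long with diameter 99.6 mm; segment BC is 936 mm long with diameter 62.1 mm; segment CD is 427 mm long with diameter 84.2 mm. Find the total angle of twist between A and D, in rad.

0.00339 rad

J_AB = π(0.0996)⁴/32 = 9.66×10^-6 m⁴; J_BC = π(0.0621)⁴/32 = 1.46×10^-6 m⁴; J_CD = π(0.0842)⁴/32 = 4.93×10^-6 m⁴.
θ = (T/G)·Σ L_i/J_i = (184.0/44.6×10⁹)·(0.911/9.66×10^-6 + 0.936/1.46×10^-6 + 0.427/4.93×10^-6) = 3.391×10^-3 rad.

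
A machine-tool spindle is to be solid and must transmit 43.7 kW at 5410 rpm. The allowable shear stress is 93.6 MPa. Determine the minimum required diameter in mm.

16.1 mm

ω = 2π·5410/60 = 566.5 rad/s, so T = P/ω = 43.7×10³ / 566.5 = 77.14 N·m.
For a solid shaft τ_max = 16T/(πd³), so d = (16T/(π τ_allow))^(1/3) = (16·77.14/(π·9.36×10^7))^(1/3) = 0.01613 m.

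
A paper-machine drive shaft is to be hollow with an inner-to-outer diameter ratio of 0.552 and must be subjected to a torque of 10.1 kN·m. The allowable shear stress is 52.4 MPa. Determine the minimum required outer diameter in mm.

103 mm

For a hollow shaft with d_i/d_o = 0.552: τ_max = 16T/(π d_o³ (1−k⁴)), so d_o = [16T/(π τ_allow (1−k⁴))]^(1/3) = [16·10100/(π·5.24×10^7·0.9072)]^(1/3) = 0.1027 m.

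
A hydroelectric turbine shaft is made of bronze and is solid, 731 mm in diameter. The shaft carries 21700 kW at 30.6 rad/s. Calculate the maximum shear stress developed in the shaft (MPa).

9.25 MPa

ω = 30.6 rad/s, so T = P/ω = 21700×10³ / 30.60 = 709200 N·m.
J = πd⁴/32 = π(0.731)⁴/32 = 0.02803 m⁴.
τ_max = T·r/J = 709200 × 0.365 / 0.02803 = 9.246×10^6 Pa.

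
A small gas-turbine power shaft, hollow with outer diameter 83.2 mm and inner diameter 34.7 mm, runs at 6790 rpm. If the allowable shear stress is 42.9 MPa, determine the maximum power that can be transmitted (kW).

J = π(d_o⁴ − d_i⁴)/32 = π(0.0832⁴ − 0.0347⁴)/32 = 4.562×10^-6 m⁴.
T_max = τ_allow·J/r = 4.29×10^7 × 4.562×10^-6 / 0.0416 = 4705 N·m.
ω = 2π·6790/60 = 711.0 rad/s, so P_max = T_max·ω = 3.345×10^6 W.

3350 kW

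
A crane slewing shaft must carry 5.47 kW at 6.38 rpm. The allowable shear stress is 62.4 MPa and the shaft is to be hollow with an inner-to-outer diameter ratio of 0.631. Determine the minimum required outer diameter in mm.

ω = 2π·6.38/60 = 0.6681 rad/s, so T = P/ω = 5.47×10³ / 0.6681 = 8187 N·m.
For a hollow shaft with d_i/d_o = 0.631: τ_max = 16T/(π d_o³ (1−k⁴)), so d_o = [16T/(π τ_allow (1−k⁴))]^(1/3) = [16·8187/(π·6.24×10^7·0.8415)]^(1/3) = 0.09260 m.

92.6 mm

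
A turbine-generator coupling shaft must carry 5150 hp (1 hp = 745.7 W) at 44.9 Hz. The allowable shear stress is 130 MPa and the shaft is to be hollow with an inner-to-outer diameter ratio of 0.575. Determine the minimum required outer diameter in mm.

ω = 2π·44.9 = 282.1 rad/s, so T = P/ω = 5150×745.7 / 282.1 = 13610 N·m.
For a hollow shaft with d_i/d_o = 0.575: τ_max = 16T/(π d_o³ (1−k⁴)), so d_o = [16T/(π τ_allow (1−k⁴))]^(1/3) = [16·13610/(π·1.30×10^8·0.8907)]^(1/3) = 0.08428 m.

84.3 mm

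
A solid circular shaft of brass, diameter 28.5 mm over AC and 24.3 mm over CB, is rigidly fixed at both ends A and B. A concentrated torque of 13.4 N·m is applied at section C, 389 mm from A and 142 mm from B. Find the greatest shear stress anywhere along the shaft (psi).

408 psi

Compatibility: T_A·a/J_AC = T_B·b/J_CB with T_A + T_B = T₀.
J_AC = 6.48×10^-8 m⁴, J_CB = 3.42×10^-8 m⁴, so T_A = T₀·(J_AC/a)/((J_AC/a)+(J_CB/b)) = 5.474 N·m, T_B = 7.926 N·m.
τ in each portion: τ_AC = 1.20×10^6 Pa, τ_CB = 2.81×10^6 Pa; maximum is in CB.
τ_max = T_CB·r/J = 7.926·0.0122/3.42×10^-8 = 2.813×10^6 Pa.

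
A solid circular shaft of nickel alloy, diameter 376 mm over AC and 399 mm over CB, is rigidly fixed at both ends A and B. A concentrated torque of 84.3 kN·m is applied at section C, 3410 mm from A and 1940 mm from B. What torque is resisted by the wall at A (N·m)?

Compatibility: T_A·a/J_AC = T_B·b/J_CB with T_A + T_B = T₀.
J_AC = 1.96×10^-3 m⁴, J_CB = 2.49×10^-3 m⁴, so T_A = T₀·(J_AC/a)/((J_AC/a)+(J_CB/b)) = 26110 N·m, T_B = 58190 N·m.

26100 N·m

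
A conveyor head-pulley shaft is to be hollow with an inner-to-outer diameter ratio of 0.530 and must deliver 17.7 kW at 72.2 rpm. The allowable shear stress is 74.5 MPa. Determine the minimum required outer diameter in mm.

55.8 mm

ω = 2π·72.2/60 = 7.561 rad/s, so T = P/ω = 17.7×10³ / 7.561 = 2341 N·m.
For a hollow shaft with d_i/d_o = 0.530: τ_max = 16T/(π d_o³ (1−k⁴)), so d_o = [16T/(π τ_allow (1−k⁴))]^(1/3) = [16·2341/(π·7.45×10^7·0.9211)]^(1/3) = 0.05580 m.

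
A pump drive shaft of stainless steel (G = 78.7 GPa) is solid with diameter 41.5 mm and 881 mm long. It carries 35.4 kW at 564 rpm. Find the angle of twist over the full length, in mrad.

ω = 2π·564/60 = 59.06 rad/s, so T = P/ω = 35.4×10³ / 59.06 = 599.4 N·m.
J = πd⁴/32 = π(0.0415)⁴/32 = 2.912×10^-7 m⁴.
θ = T·L/(G·J) = 599.4 × 0.881 / (78.7×10⁹ × 2.912×10^-7) = 0.02304 rad.

23.0 mrad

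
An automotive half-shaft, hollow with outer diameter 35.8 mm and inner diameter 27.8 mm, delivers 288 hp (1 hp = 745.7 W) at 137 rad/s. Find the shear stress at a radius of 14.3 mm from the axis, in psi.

ω = 137 rad/s, so T = P/ω = 288×745.7 / 137.0 = 1568 N·m.
J = π(d_o⁴ − d_i⁴)/32 = π(0.0358⁴ − 0.0278⁴)/32 = 1.026×10^-7 m⁴.
Shear stress varies linearly with radius: τ = T·r/J = 1568 × 0.0143 / 1.026×10^-7 = 2.184×10^8 Pa.

31700 psi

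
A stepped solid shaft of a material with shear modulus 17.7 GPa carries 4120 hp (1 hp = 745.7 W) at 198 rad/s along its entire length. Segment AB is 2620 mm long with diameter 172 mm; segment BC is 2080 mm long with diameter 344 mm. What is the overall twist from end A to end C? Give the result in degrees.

ω = 198 rad/s, so T = P/ω = 4120×745.7 / 198.0 = 15520 N·m.
J_AB = π(0.172)⁴/32 = 8.59×10^-5 m⁴; J_BC = π(0.344)⁴/32 = 1.37×10^-3 m⁴.
θ = (T/G)·Σ L_i/J_i = (15520/17.7×10⁹)·(2.62/8.59×10^-5 + 2.08/1.37×10^-3) = 0.02806 rad.

1.61°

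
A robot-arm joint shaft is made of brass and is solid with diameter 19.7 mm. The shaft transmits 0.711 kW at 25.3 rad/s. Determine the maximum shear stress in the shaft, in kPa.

18700 kPa

ω = 25.3 rad/s, so T = P/ω = 0.711×10³ / 25.30 = 28.10 N·m.
J = πd⁴/32 = π(0.0197)⁴/32 = 1.479×10^-8 m⁴.
τ_max = T·r/J = 28.10 × 0.00985 / 1.479×10^-8 = 1.872×10^7 Pa.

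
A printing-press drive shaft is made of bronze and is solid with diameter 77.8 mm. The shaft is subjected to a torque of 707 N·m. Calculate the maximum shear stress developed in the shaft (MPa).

J = πd⁴/32 = π(0.0778)⁴/32 = 3.597×10^-6 m⁴.
τ_max = T·r/J = 707.0 × 0.0389 / 3.597×10^-6 = 7.646×10^6 Pa.

7.65 MPa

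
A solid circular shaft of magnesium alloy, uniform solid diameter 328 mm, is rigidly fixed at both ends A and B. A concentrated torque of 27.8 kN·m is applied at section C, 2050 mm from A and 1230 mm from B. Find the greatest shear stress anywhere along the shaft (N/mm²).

2.51 N/mm²

With uniform GJ and both ends fixed, compatibility θ_AC = θ_CB gives T_A·a = T_B·b, together with T_A + T_B = T₀.
T_A = T₀·b/(a+b) = 27800·1230/3280 = 10420 N·m; T_B = 17380 N·m.
τ in each portion: τ_AC = 1.50×10^6 Pa, τ_CB = 2.51×10^6 Pa; maximum is in CB.
τ_max = T_CB·r/J = 17380·0.164/1.14×10^-3 = 2.508×10^6 Pa.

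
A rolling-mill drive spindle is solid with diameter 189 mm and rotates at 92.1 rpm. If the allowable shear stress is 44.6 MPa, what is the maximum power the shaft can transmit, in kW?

570 kW

J = πd⁴/32 = π(0.189)⁴/32 = 1.253×10^-4 m⁴.
T_max = τ_allow·J/r = 4.46×10^7 × 1.253×10^-4 / 0.0945 = 59120 N·m.
ω = 2π·92.1/60 = 9.645 rad/s, so P_max = T_max·ω = 5.702×10^5 W.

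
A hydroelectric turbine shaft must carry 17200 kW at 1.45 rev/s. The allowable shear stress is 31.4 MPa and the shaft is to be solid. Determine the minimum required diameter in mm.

ω = 2π·1.45 = 9.111 rad/s, so T = P/ω = 17200×10³ / 9.111 = 1.888e6 N·m.
For a solid shaft τ_max = 16T/(πd³), so d = (16T/(π τ_allow))^(1/3) = (16·1.888e6/(π·3.14×10^7))^(1/3) = 0.6740 m.

674 mm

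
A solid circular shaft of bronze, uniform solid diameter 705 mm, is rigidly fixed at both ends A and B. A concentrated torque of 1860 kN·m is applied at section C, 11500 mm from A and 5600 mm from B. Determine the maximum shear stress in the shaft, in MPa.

18.2 MPa

With uniform GJ and both ends fixed, compatibility θ_AC = θ_CB gives T_A·a = T_B·b, together with T_A + T_B = T₀.
T_A = T₀·b/(a+b) = 1.860e6·5600/17100 = 609100 N·m; T_B = 1.251e6 N·m.
τ in each portion: τ_AC = 8.85×10^6 Pa, τ_CB = 1.82×10^7 Pa; maximum is in CB.
τ_max = T_CB·r/J = 1.251e6·0.352/0.0243 = 1.818×10^7 Pa.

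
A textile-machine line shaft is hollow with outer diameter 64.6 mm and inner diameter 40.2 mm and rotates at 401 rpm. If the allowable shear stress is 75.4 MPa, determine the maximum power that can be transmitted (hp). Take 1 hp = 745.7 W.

J = π(d_o⁴ − d_i⁴)/32 = π(0.0646⁴ − 0.0402⁴)/32 = 1.453×10^-6 m⁴.
T_max = τ_allow·J/r = 7.54×10^7 × 1.453×10^-6 / 0.0323 = 3393 N·m.
ω = 2π·401/60 = 41.99 rad/s, so P_max = T_max·ω = 1.425×10^5 W.

191 hp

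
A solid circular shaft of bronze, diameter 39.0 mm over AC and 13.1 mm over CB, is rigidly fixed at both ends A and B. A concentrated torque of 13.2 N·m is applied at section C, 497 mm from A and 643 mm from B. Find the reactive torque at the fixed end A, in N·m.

Compatibility: T_A·a/J_AC = T_B·b/J_CB with T_A + T_B = T₀.
J_AC = 2.27×10^-7 m⁴, J_CB = 2.89×10^-9 m⁴, so T_A = T₀·(J_AC/a)/((J_AC/a)+(J_CB/b)) = 13.07 N·m, T_B = 0.1286 N·m.

13.1 N·m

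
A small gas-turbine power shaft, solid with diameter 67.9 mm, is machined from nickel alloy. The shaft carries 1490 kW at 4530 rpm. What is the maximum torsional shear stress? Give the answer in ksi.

ω = 2π·4530/60 = 474.4 rad/s, so T = P/ω = 1490×10³ / 474.4 = 3141 N·m.
J = πd⁴/32 = π(0.0679)⁴/32 = 2.087×10^-6 m⁴.
τ_max = T·r/J = 3141 × 0.0340 / 2.087×10^-6 = 5.110×10^7 Pa.

7.41 ksi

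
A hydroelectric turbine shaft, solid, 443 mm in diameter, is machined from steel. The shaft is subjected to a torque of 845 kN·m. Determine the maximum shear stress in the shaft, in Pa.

4.95e7 Pa

J = πd⁴/32 = π(0.443)⁴/32 = 3.781×10^-3 m⁴.
τ_max = T·r/J = 845000 × 0.222 / 3.781×10^-3 = 4.950×10^7 Pa.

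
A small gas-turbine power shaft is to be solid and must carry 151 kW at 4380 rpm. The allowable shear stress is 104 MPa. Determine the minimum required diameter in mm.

ω = 2π·4380/60 = 458.7 rad/s, so T = P/ω = 151×10³ / 458.7 = 329.2 N·m.
For a solid shaft τ_max = 16T/(πd³), so d = (16T/(π τ_allow))^(1/3) = (16·329.2/(π·1.04×10^8))^(1/3) = 0.02526 m.

25.3 mm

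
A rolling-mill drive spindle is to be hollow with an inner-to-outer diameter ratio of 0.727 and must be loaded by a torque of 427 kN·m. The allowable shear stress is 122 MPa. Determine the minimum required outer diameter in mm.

291 mm

For a hollow shaft with d_i/d_o = 0.727: τ_max = 16T/(π d_o³ (1−k⁴)), so d_o = [16T/(π τ_allow (1−k⁴))]^(1/3) = [16·427000/(π·1.22×10^8·0.7207)]^(1/3) = 0.2914 m.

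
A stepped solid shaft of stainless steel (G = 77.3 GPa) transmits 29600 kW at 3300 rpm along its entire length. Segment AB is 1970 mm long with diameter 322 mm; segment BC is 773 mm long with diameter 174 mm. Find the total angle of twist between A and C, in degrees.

0.664°

ω = 2π·3300/60 = 345.6 rad/s, so T = P/ω = 29600×10³ / 345.6 = 85650 N·m.
J_AB = π(0.322)⁴/32 = 1.06×10^-3 m⁴; J_BC = π(0.174)⁴/32 = 9.00×10^-5 m⁴.
θ = (T/G)·Σ L_i/J_i = (85650/77.3×10⁹)·(1.97/1.06×10^-3 + 0.773/9.00×10^-5) = 0.01159 rad.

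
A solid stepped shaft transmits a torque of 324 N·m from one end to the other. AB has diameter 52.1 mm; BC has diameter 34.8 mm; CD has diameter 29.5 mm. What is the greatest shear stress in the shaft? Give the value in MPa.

Under the same torque, τ_max = 16T/(πd³) is largest where d is smallest — segment CD (d = 29.5 mm).
τ_max = 16·324.0/(π·(0.0295)³) = 6.428×10^7 Pa.

64.3 MPa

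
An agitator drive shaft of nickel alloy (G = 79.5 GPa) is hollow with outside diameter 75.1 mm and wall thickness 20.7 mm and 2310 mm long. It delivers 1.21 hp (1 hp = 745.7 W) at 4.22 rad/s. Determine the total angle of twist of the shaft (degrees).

ω = 4.22 rad/s, so T = P/ω = 1.21×745.7 / 4.220 = 213.8 N·m.
J = π(d_o⁴ − d_i⁴)/32 = π(0.0751⁴ − 0.0337⁴)/32 = 2.996×10^-6 m⁴.
θ = T·L/(G·J) = 213.8 × 2.31 / (79.5×10⁹ × 2.996×10^-6) = 2.073×10^-3 rad.

0.119°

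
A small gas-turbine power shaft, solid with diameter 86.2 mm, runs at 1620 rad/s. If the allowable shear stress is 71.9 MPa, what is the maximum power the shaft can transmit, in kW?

J = πd⁴/32 = π(0.0862)⁴/32 = 5.420×10^-6 m⁴.
T_max = τ_allow·J/r = 7.19×10^7 × 5.420×10^-6 / 0.0431 = 9042 N·m.
ω = 1620 rad/s, so P_max = T_max·ω = 1.465×10^7 W.

14600 kW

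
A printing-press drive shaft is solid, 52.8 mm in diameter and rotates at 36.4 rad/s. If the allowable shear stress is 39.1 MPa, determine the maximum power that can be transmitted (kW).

J = πd⁴/32 = π(0.0528)⁴/32 = 7.630×10^-7 m⁴.
T_max = τ_allow·J/r = 3.91×10^7 × 7.630×10^-7 / 0.0264 = 1130 N·m.
ω = 36.4 rad/s, so P_max = T_max·ω = 4.113×10^4 W.

41.1 kW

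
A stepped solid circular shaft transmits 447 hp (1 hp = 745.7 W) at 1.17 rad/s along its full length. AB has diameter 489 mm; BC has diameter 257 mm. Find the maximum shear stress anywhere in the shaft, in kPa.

85500 kPa

ω = 1.17 rad/s, so T = P/ω = 447×745.7 / 1.170 = 284900 N·m.
Under the same torque, τ_max = 16T/(πd³) is largest where d is smallest — segment BC (d = 257 mm).
τ_max = 16·284900/(π·(0.257)³) = 8.548×10^7 Pa.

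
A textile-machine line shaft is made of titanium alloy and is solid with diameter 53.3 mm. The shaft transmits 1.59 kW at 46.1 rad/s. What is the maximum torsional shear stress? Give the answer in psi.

168 psi

ω = 46.1 rad/s, so T = P/ω = 1.59×10³ / 46.10 = 34.49 N·m.
J = πd⁴/32 = π(0.0533)⁴/32 = 7.923×10^-7 m⁴.
τ_max = T·r/J = 34.49 × 0.0267 / 7.923×10^-7 = 1.160×10^6 Pa.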